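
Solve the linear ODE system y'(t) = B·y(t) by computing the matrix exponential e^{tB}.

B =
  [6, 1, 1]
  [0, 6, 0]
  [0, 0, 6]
e^{tB} =
  [exp(6*t), t*exp(6*t), t*exp(6*t)]
  [0, exp(6*t), 0]
  [0, 0, exp(6*t)]

Strategy: write B = P · J · P⁻¹ where J is a Jordan canonical form, so e^{tB} = P · e^{tJ} · P⁻¹, and e^{tJ} can be computed block-by-block.

B has Jordan form
J =
  [6, 1, 0]
  [0, 6, 0]
  [0, 0, 6]
(up to reordering of blocks).

Per-block formulas:
  For a 2×2 Jordan block J_2(6): exp(t · J_2(6)) = e^(6t)·(I + t·N), where N is the 2×2 nilpotent shift.
  For a 1×1 block at λ = 6: exp(t · [6]) = [e^(6t)].

After assembling e^{tJ} and conjugating by P, we get:

e^{tB} =
  [exp(6*t), t*exp(6*t), t*exp(6*t)]
  [0, exp(6*t), 0]
  [0, 0, exp(6*t)]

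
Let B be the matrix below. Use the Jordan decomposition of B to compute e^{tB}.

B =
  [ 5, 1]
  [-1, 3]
e^{tB} =
  [t*exp(4*t) + exp(4*t), t*exp(4*t)]
  [-t*exp(4*t), -t*exp(4*t) + exp(4*t)]

Strategy: write B = P · J · P⁻¹ where J is a Jordan canonical form, so e^{tB} = P · e^{tJ} · P⁻¹, and e^{tJ} can be computed block-by-block.

B has Jordan form
J =
  [4, 1]
  [0, 4]
(up to reordering of blocks).

Per-block formulas:
  For a 2×2 Jordan block J_2(4): exp(t · J_2(4)) = e^(4t)·(I + t·N), where N is the 2×2 nilpotent shift.

After assembling e^{tJ} and conjugating by P, we get:

e^{tB} =
  [t*exp(4*t) + exp(4*t), t*exp(4*t)]
  [-t*exp(4*t), -t*exp(4*t) + exp(4*t)]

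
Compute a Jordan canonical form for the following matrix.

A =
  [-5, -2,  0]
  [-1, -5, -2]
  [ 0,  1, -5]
J_3(-5)

The characteristic polynomial is
  det(x·I − A) = x^3 + 15*x^2 + 75*x + 125 = (x + 5)^3

Eigenvalues and multiplicities (the geometric multiplicity of λ is n − rank(A − λI), which equals the number of Jordan blocks for λ):
  λ = -5: algebraic multiplicity = 3, geometric multiplicity = 1

Determining the block sizes for each eigenvalue:
  λ = -5: one block (gm = 1), so the single block has size am = 3 → block sizes [3]

Assembling the blocks gives a Jordan form
J =
  [-5,  1,  0]
  [ 0, -5,  1]
  [ 0,  0, -5]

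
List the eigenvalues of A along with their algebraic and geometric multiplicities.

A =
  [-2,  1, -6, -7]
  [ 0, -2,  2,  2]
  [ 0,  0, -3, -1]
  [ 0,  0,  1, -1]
λ = -2: alg = 4, geom = 2

Step 1 — factor the characteristic polynomial to read off the algebraic multiplicities:
  χ_A(x) = (x + 2)^4

Step 2 — compute geometric multiplicities via the rank-nullity identity g(λ) = n − rank(A − λI):
  rank(A − (-2)·I) = 2, so dim ker(A − (-2)·I) = n − 2 = 2

Summary:
  λ = -2: algebraic multiplicity = 4, geometric multiplicity = 2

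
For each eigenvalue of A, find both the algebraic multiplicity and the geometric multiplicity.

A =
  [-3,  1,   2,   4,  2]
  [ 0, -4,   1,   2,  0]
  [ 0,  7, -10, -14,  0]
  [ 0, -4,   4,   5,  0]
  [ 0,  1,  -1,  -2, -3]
λ = -3: alg = 5, geom = 3

Step 1 — factor the characteristic polynomial to read off the algebraic multiplicities:
  χ_A(x) = (x + 3)^5

Step 2 — compute geometric multiplicities via the rank-nullity identity g(λ) = n − rank(A − λI):
  rank(A − (-3)·I) = 2, so dim ker(A − (-3)·I) = n − 2 = 3

Summary:
  λ = -3: algebraic multiplicity = 5, geometric multiplicity = 3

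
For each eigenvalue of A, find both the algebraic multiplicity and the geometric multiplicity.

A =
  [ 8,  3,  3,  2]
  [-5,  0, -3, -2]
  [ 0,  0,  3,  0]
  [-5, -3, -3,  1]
λ = 3: alg = 4, geom = 3

Step 1 — factor the characteristic polynomial to read off the algebraic multiplicities:
  χ_A(x) = (x - 3)^4

Step 2 — compute geometric multiplicities via the rank-nullity identity g(λ) = n − rank(A − λI):
  rank(A − (3)·I) = 1, so dim ker(A − (3)·I) = n − 1 = 3

Summary:
  λ = 3: algebraic multiplicity = 4, geometric multiplicity = 3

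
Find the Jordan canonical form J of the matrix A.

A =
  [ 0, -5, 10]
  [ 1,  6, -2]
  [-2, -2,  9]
J_2(5) ⊕ J_1(5)

The characteristic polynomial is
  det(x·I − A) = x^3 - 15*x^2 + 75*x - 125 = (x - 5)^3

Eigenvalues and multiplicities (the geometric multiplicity of λ is n − rank(A − λI), which equals the number of Jordan blocks for λ):
  λ = 5: algebraic multiplicity = 3, geometric multiplicity = 2

Determining the block sizes for each eigenvalue:
  λ = 5: 2 blocks summing to 3 forces exactly one block of size 2 and the rest size 1 → block sizes [2, 1]

Assembling the blocks gives a Jordan form
J =
  [5, 1, 0]
  [0, 5, 0]
  [0, 0, 5]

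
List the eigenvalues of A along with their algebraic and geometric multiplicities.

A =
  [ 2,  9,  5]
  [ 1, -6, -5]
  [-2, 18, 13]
λ = 3: alg = 3, geom = 2

Step 1 — factor the characteristic polynomial to read off the algebraic multiplicities:
  χ_A(x) = (x - 3)^3

Step 2 — compute geometric multiplicities via the rank-nullity identity g(λ) = n − rank(A − λI):
  rank(A − (3)·I) = 1, so dim ker(A − (3)·I) = n − 1 = 2

Summary:
  λ = 3: algebraic multiplicity = 3, geometric multiplicity = 2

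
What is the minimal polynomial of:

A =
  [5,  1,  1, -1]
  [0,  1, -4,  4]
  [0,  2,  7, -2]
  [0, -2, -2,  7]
x^2 - 10*x + 25

The characteristic polynomial is χ_A(x) = (x - 5)^4, so the eigenvalues are known. The minimal polynomial is
  m_A(x) = Π_λ (x − λ)^{k_λ}
where k_λ is the size of the *largest* Jordan block for λ (equivalently, the smallest k with (A − λI)^k v = 0 for every generalised eigenvector v of λ).

  λ = 5: largest Jordan block has size 2, contributing (x − 5)^2

So m_A(x) = (x - 5)^2 = x^2 - 10*x + 25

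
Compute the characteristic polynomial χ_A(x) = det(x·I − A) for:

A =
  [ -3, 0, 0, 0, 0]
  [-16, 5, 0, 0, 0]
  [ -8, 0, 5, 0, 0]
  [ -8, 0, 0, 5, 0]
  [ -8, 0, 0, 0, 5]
x^5 - 17*x^4 + 90*x^3 - 50*x^2 - 875*x + 1875

Expanding det(x·I − A) (e.g. by cofactor expansion or by noting that A is similar to its Jordan form J, which has the same characteristic polynomial as A) gives
  χ_A(x) = x^5 - 17*x^4 + 90*x^3 - 50*x^2 - 875*x + 1875
which factors as (x - 5)^4*(x + 3). The eigenvalues (with algebraic multiplicities) are λ = -3 with multiplicity 1, λ = 5 with multiplicity 4.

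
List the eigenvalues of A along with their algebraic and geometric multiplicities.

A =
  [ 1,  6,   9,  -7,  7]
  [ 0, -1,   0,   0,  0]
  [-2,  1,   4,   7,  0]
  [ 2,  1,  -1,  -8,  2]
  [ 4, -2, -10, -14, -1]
λ = -1: alg = 5, geom = 3

Step 1 — factor the characteristic polynomial to read off the algebraic multiplicities:
  χ_A(x) = (x + 1)^5

Step 2 — compute geometric multiplicities via the rank-nullity identity g(λ) = n − rank(A − λI):
  rank(A − (-1)·I) = 2, so dim ker(A − (-1)·I) = n − 2 = 3

Summary:
  λ = -1: algebraic multiplicity = 5, geometric multiplicity = 3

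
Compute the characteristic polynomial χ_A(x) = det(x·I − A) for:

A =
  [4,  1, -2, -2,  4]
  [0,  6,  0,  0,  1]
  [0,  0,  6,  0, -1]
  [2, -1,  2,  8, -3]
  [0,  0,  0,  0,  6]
x^5 - 30*x^4 + 360*x^3 - 2160*x^2 + 6480*x - 7776

Expanding det(x·I − A) (e.g. by cofactor expansion or by noting that A is similar to its Jordan form J, which has the same characteristic polynomial as A) gives
  χ_A(x) = x^5 - 30*x^4 + 360*x^3 - 2160*x^2 + 6480*x - 7776
which factors as (x - 6)^5. The eigenvalues (with algebraic multiplicities) are λ = 6 with multiplicity 5.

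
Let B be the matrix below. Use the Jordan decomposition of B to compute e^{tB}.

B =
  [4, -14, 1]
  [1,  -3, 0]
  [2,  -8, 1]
e^{tB} =
  [4*exp(t) - 3, -8*t*exp(t) - 6*exp(t) + 6, 4*t*exp(t) - 3*exp(t) + 3]
  [exp(t) - 1, -2*t*exp(t) - exp(t) + 2, t*exp(t) - exp(t) + 1]
  [2*exp(t) - 2, -4*t*exp(t) - 4*exp(t) + 4, 2*t*exp(t) - exp(t) + 2]

Strategy: write B = P · J · P⁻¹ where J is a Jordan canonical form, so e^{tB} = P · e^{tJ} · P⁻¹, and e^{tJ} can be computed block-by-block.

B has Jordan form
J =
  [0, 0, 0]
  [0, 1, 1]
  [0, 0, 1]
(up to reordering of blocks).

Per-block formulas:
  For a 2×2 Jordan block J_2(1): exp(t · J_2(1)) = e^(1t)·(I + t·N), where N is the 2×2 nilpotent shift.
  For a 1×1 block at λ = 0: exp(t · [0]) = [e^(0t)].

After assembling e^{tJ} and conjugating by P, we get:

e^{tB} =
  [4*exp(t) - 3, -8*t*exp(t) - 6*exp(t) + 6, 4*t*exp(t) - 3*exp(t) + 3]
  [exp(t) - 1, -2*t*exp(t) - exp(t) + 2, t*exp(t) - exp(t) + 1]
  [2*exp(t) - 2, -4*t*exp(t) - 4*exp(t) + 4, 2*t*exp(t) - exp(t) + 2]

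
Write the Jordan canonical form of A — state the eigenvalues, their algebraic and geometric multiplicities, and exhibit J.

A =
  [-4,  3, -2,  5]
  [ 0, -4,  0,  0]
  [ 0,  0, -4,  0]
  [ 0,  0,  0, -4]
J_2(-4) ⊕ J_1(-4) ⊕ J_1(-4)

The characteristic polynomial is
  det(x·I − A) = x^4 + 16*x^3 + 96*x^2 + 256*x + 256 = (x + 4)^4

Eigenvalues and multiplicities (the geometric multiplicity of λ is n − rank(A − λI), which equals the number of Jordan blocks for λ):
  λ = -4: algebraic multiplicity = 4, geometric multiplicity = 3

Determining the block sizes for each eigenvalue:
  λ = -4: 3 blocks summing to 4 forces exactly one block of size 2 and the rest size 1 → block sizes [2, 1, 1]

Assembling the blocks gives a Jordan form
J =
  [-4,  1,  0,  0]
  [ 0, -4,  0,  0]
  [ 0,  0, -4,  0]
  [ 0,  0,  0, -4]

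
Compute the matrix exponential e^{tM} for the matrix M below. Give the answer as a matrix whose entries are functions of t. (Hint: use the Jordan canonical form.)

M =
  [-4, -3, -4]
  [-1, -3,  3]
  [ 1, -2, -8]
e^{tM} =
  [t*exp(-5*t) + exp(-5*t), -t^2*exp(-5*t)/2 - 3*t*exp(-5*t), -t^2*exp(-5*t)/2 - 4*t*exp(-5*t)]
  [-t*exp(-5*t), t^2*exp(-5*t)/2 + 2*t*exp(-5*t) + exp(-5*t), t^2*exp(-5*t)/2 + 3*t*exp(-5*t)]
  [t*exp(-5*t), -t^2*exp(-5*t)/2 - 2*t*exp(-5*t), -t^2*exp(-5*t)/2 - 3*t*exp(-5*t) + exp(-5*t)]

Strategy: write M = P · J · P⁻¹ where J is a Jordan canonical form, so e^{tM} = P · e^{tJ} · P⁻¹, and e^{tJ} can be computed block-by-block.

M has Jordan form
J =
  [-5,  1,  0]
  [ 0, -5,  1]
  [ 0,  0, -5]
(up to reordering of blocks).

Per-block formulas:
  For a 3×3 Jordan block J_3(-5): exp(t · J_3(-5)) = e^(-5t)·(I + t·N + (t^2/2)·N^2), where N is the 3×3 nilpotent shift.

After assembling e^{tJ} and conjugating by P, we get:

e^{tM} =
  [t*exp(-5*t) + exp(-5*t), -t^2*exp(-5*t)/2 - 3*t*exp(-5*t), -t^2*exp(-5*t)/2 - 4*t*exp(-5*t)]
  [-t*exp(-5*t), t^2*exp(-5*t)/2 + 2*t*exp(-5*t) + exp(-5*t), t^2*exp(-5*t)/2 + 3*t*exp(-5*t)]
  [t*exp(-5*t), -t^2*exp(-5*t)/2 - 2*t*exp(-5*t), -t^2*exp(-5*t)/2 - 3*t*exp(-5*t) + exp(-5*t)]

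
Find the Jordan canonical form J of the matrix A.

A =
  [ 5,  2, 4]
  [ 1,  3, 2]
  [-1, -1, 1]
J_3(3)

The characteristic polynomial is
  det(x·I − A) = x^3 - 9*x^2 + 27*x - 27 = (x - 3)^3

Eigenvalues and multiplicities (the geometric multiplicity of λ is n − rank(A − λI), which equals the number of Jordan blocks for λ):
  λ = 3: algebraic multiplicity = 3, geometric multiplicity = 1

Determining the block sizes for each eigenvalue:
  λ = 3: one block (gm = 1), so the single block has size am = 3 → block sizes [3]

Assembling the blocks gives a Jordan form
J =
  [3, 1, 0]
  [0, 3, 1]
  [0, 0, 3]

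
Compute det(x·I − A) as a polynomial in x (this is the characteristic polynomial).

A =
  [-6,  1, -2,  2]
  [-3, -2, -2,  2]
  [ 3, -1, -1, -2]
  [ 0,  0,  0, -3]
x^4 + 12*x^3 + 54*x^2 + 108*x + 81

Expanding det(x·I − A) (e.g. by cofactor expansion or by noting that A is similar to its Jordan form J, which has the same characteristic polynomial as A) gives
  χ_A(x) = x^4 + 12*x^3 + 54*x^2 + 108*x + 81
which factors as (x + 3)^4. The eigenvalues (with algebraic multiplicities) are λ = -3 with multiplicity 4.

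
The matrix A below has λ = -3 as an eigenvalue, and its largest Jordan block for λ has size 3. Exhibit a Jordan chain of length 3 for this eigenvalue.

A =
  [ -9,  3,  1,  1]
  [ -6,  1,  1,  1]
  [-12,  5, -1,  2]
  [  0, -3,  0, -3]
A Jordan chain for λ = -3 of length 3:
v_1 = (6, 0, 18, 18)ᵀ
v_2 = (-6, -6, -12, 0)ᵀ
v_3 = (1, 0, 0, 0)ᵀ

Let N = A − (-3)·I. We want v_3 with N^3 v_3 = 0 but N^2 v_3 ≠ 0; then v_{j-1} := N · v_j for j = 3, …, 2.

Pick v_3 = (1, 0, 0, 0)ᵀ.
Then v_2 = N · v_3 = (-6, -6, -12, 0)ᵀ.
Then v_1 = N · v_2 = (6, 0, 18, 18)ᵀ.

Sanity check: (A − (-3)·I) v_1 = (0, 0, 0, 0)ᵀ = 0. ✓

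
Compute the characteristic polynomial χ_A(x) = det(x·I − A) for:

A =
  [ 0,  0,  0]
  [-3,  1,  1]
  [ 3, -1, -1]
x^3

Expanding det(x·I − A) (e.g. by cofactor expansion or by noting that A is similar to its Jordan form J, which has the same characteristic polynomial as A) gives
  χ_A(x) = x^3
which factors as x^3. The eigenvalues (with algebraic multiplicities) are λ = 0 with multiplicity 3.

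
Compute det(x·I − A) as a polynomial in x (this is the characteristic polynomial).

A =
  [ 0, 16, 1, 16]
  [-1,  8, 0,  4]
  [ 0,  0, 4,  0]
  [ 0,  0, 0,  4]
x^4 - 16*x^3 + 96*x^2 - 256*x + 256

Expanding det(x·I − A) (e.g. by cofactor expansion or by noting that A is similar to its Jordan form J, which has the same characteristic polynomial as A) gives
  χ_A(x) = x^4 - 16*x^3 + 96*x^2 - 256*x + 256
which factors as (x - 4)^4. The eigenvalues (with algebraic multiplicities) are λ = 4 with multiplicity 4.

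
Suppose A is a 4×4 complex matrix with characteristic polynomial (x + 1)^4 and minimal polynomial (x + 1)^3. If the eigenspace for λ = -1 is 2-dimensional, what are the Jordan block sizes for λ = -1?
Block sizes for λ = -1: [3, 1]

Step 1 — from the characteristic polynomial, algebraic multiplicity of λ = -1 is 4. From dim ker(A − (-1)·I) = 2, there are exactly 2 Jordan blocks for λ = -1.
Step 2 — from the minimal polynomial, the factor (x + 1)^3 tells us the largest block for λ = -1 has size 3.
Step 3 — with total size 4, 2 blocks, and largest block 3, the block sizes (in nonincreasing order) are [3, 1].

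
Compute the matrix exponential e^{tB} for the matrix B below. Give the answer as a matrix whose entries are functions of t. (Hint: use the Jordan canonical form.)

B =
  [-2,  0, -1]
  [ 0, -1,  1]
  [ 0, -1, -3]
e^{tB} =
  [exp(-2*t), t^2*exp(-2*t)/2, t^2*exp(-2*t)/2 - t*exp(-2*t)]
  [0, t*exp(-2*t) + exp(-2*t), t*exp(-2*t)]
  [0, -t*exp(-2*t), -t*exp(-2*t) + exp(-2*t)]

Strategy: write B = P · J · P⁻¹ where J is a Jordan canonical form, so e^{tB} = P · e^{tJ} · P⁻¹, and e^{tJ} can be computed block-by-block.

B has Jordan form
J =
  [-2,  1,  0]
  [ 0, -2,  1]
  [ 0,  0, -2]
(up to reordering of blocks).

Per-block formulas:
  For a 3×3 Jordan block J_3(-2): exp(t · J_3(-2)) = e^(-2t)·(I + t·N + (t^2/2)·N^2), where N is the 3×3 nilpotent shift.

After assembling e^{tJ} and conjugating by P, we get:

e^{tB} =
  [exp(-2*t), t^2*exp(-2*t)/2, t^2*exp(-2*t)/2 - t*exp(-2*t)]
  [0, t*exp(-2*t) + exp(-2*t), t*exp(-2*t)]
  [0, -t*exp(-2*t), -t*exp(-2*t) + exp(-2*t)]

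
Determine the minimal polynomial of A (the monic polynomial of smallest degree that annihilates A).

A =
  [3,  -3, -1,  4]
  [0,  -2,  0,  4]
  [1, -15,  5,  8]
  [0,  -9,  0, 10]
x^2 - 8*x + 16

The characteristic polynomial is χ_A(x) = (x - 4)^4, so the eigenvalues are known. The minimal polynomial is
  m_A(x) = Π_λ (x − λ)^{k_λ}
where k_λ is the size of the *largest* Jordan block for λ (equivalently, the smallest k with (A − λI)^k v = 0 for every generalised eigenvector v of λ).

  λ = 4: largest Jordan block has size 2, contributing (x − 4)^2

So m_A(x) = (x - 4)^2 = x^2 - 8*x + 16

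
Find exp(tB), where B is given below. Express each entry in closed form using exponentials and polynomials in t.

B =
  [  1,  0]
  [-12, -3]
e^{tB} =
  [exp(t), 0]
  [-3*exp(t) + 3*exp(-3*t), exp(-3*t)]

Strategy: write B = P · J · P⁻¹ where J is a Jordan canonical form, so e^{tB} = P · e^{tJ} · P⁻¹, and e^{tJ} can be computed block-by-block.

B has Jordan form
J =
  [-3, 0]
  [ 0, 1]
(up to reordering of blocks).

Per-block formulas:
  For a 1×1 block at λ = -3: exp(t · [-3]) = [e^(-3t)].
  For a 1×1 block at λ = 1: exp(t · [1]) = [e^(1t)].

After assembling e^{tJ} and conjugating by P, we get:

e^{tB} =
  [exp(t), 0]
  [-3*exp(t) + 3*exp(-3*t), exp(-3*t)]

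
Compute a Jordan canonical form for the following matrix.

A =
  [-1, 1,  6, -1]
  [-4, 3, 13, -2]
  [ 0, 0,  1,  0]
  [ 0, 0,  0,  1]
J_3(1) ⊕ J_1(1)

The characteristic polynomial is
  det(x·I − A) = x^4 - 4*x^3 + 6*x^2 - 4*x + 1 = (x - 1)^4

Eigenvalues and multiplicities (the geometric multiplicity of λ is n − rank(A − λI), which equals the number of Jordan blocks for λ):
  λ = 1: algebraic multiplicity = 4, geometric multiplicity = 2

Determining the block sizes for each eigenvalue:
  λ = 1: with am = 4 and gm = 2, the partition is not yet determined (e.g. several partitions of 4 into 2 parts exist). Let N = A − (1)·I. Computing rank(N^1) = 2, rank(N^2) = 1, rank(N^3) = 0; the number of blocks of size ≥ j is rank(N^{j−1}) − rank(N^j), giving [2, 1, 1]. So we have 1 block(s) of size 3, 1 block(s) of size 1 → block sizes [3, 1]

Assembling the blocks gives a Jordan form
J =
  [1, 1, 0, 0]
  [0, 1, 1, 0]
  [0, 0, 1, 0]
  [0, 0, 0, 1]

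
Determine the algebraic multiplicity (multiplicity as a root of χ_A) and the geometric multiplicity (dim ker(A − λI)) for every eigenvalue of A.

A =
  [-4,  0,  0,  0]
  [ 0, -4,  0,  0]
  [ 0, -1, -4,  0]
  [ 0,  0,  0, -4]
λ = -4: alg = 4, geom = 3

Step 1 — factor the characteristic polynomial to read off the algebraic multiplicities:
  χ_A(x) = (x + 4)^4

Step 2 — compute geometric multiplicities via the rank-nullity identity g(λ) = n − rank(A − λI):
  rank(A − (-4)·I) = 1, so dim ker(A − (-4)·I) = n − 1 = 3

Summary:
  λ = -4: algebraic multiplicity = 4, geometric multiplicity = 3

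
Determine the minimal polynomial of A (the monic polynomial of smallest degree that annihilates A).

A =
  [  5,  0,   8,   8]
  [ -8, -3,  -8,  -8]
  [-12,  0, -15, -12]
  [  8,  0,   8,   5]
x^2 + 2*x - 3

The characteristic polynomial is χ_A(x) = (x - 1)*(x + 3)^3, so the eigenvalues are known. The minimal polynomial is
  m_A(x) = Π_λ (x − λ)^{k_λ}
where k_λ is the size of the *largest* Jordan block for λ (equivalently, the smallest k with (A − λI)^k v = 0 for every generalised eigenvector v of λ).

  λ = -3: largest Jordan block has size 1, contributing (x + 3)
  λ = 1: largest Jordan block has size 1, contributing (x − 1)

So m_A(x) = (x - 1)*(x + 3) = x^2 + 2*x - 3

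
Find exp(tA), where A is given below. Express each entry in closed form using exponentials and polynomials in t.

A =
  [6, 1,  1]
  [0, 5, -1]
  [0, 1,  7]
e^{tA} =
  [exp(6*t), t*exp(6*t), t*exp(6*t)]
  [0, -t*exp(6*t) + exp(6*t), -t*exp(6*t)]
  [0, t*exp(6*t), t*exp(6*t) + exp(6*t)]

Strategy: write A = P · J · P⁻¹ where J is a Jordan canonical form, so e^{tA} = P · e^{tJ} · P⁻¹, and e^{tJ} can be computed block-by-block.

A has Jordan form
J =
  [6, 1, 0]
  [0, 6, 0]
  [0, 0, 6]
(up to reordering of blocks).

Per-block formulas:
  For a 1×1 block at λ = 6: exp(t · [6]) = [e^(6t)].
  For a 2×2 Jordan block J_2(6): exp(t · J_2(6)) = e^(6t)·(I + t·N), where N is the 2×2 nilpotent shift.

After assembling e^{tJ} and conjugating by P, we get:

e^{tA} =
  [exp(6*t), t*exp(6*t), t*exp(6*t)]
  [0, -t*exp(6*t) + exp(6*t), -t*exp(6*t)]
  [0, t*exp(6*t), t*exp(6*t) + exp(6*t)]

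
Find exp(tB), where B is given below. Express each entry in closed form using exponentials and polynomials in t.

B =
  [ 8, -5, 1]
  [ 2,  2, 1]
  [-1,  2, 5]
e^{tB} =
  [-t^2*exp(5*t) + 3*t*exp(5*t) + exp(5*t), t^2*exp(5*t) - 5*t*exp(5*t), -t^2*exp(5*t) + t*exp(5*t)]
  [-t^2*exp(5*t)/2 + 2*t*exp(5*t), t^2*exp(5*t)/2 - 3*t*exp(5*t) + exp(5*t), -t^2*exp(5*t)/2 + t*exp(5*t)]
  [t^2*exp(5*t)/2 - t*exp(5*t), -t^2*exp(5*t)/2 + 2*t*exp(5*t), t^2*exp(5*t)/2 + exp(5*t)]

Strategy: write B = P · J · P⁻¹ where J is a Jordan canonical form, so e^{tB} = P · e^{tJ} · P⁻¹, and e^{tJ} can be computed block-by-block.

B has Jordan form
J =
  [5, 1, 0]
  [0, 5, 1]
  [0, 0, 5]
(up to reordering of blocks).

Per-block formulas:
  For a 3×3 Jordan block J_3(5): exp(t · J_3(5)) = e^(5t)·(I + t·N + (t^2/2)·N^2), where N is the 3×3 nilpotent shift.

After assembling e^{tJ} and conjugating by P, we get:

e^{tB} =
  [-t^2*exp(5*t) + 3*t*exp(5*t) + exp(5*t), t^2*exp(5*t) - 5*t*exp(5*t), -t^2*exp(5*t) + t*exp(5*t)]
  [-t^2*exp(5*t)/2 + 2*t*exp(5*t), t^2*exp(5*t)/2 - 3*t*exp(5*t) + exp(5*t), -t^2*exp(5*t)/2 + t*exp(5*t)]
  [t^2*exp(5*t)/2 - t*exp(5*t), -t^2*exp(5*t)/2 + 2*t*exp(5*t), t^2*exp(5*t)/2 + exp(5*t)]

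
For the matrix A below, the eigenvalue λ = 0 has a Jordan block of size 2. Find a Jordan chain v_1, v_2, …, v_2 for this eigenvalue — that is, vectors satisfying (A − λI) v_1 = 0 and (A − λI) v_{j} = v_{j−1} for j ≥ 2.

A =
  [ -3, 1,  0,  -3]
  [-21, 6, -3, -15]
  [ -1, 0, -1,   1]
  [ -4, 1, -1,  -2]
A Jordan chain for λ = 0 of length 2:
v_1 = (-3, -21, -1, -4)ᵀ
v_2 = (1, 0, 0, 0)ᵀ

Let N = A − (0)·I. We want v_2 with N^2 v_2 = 0 but N^1 v_2 ≠ 0; then v_{j-1} := N · v_j for j = 2, …, 2.

Pick v_2 = (1, 0, 0, 0)ᵀ.
Then v_1 = N · v_2 = (-3, -21, -1, -4)ᵀ.

Sanity check: (A − (0)·I) v_1 = (0, 0, 0, 0)ᵀ = 0. ✓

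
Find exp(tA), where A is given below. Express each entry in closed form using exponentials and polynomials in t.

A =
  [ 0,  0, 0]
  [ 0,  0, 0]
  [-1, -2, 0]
e^{tA} =
  [1, 0, 0]
  [0, 1, 0]
  [-t, -2*t, 1]

Strategy: write A = P · J · P⁻¹ where J is a Jordan canonical form, so e^{tA} = P · e^{tJ} · P⁻¹, and e^{tJ} can be computed block-by-block.

A has Jordan form
J =
  [0, 1, 0]
  [0, 0, 0]
  [0, 0, 0]
(up to reordering of blocks).

Per-block formulas:
  For a 1×1 block at λ = 0: exp(t · [0]) = [e^(0t)].
  For a 2×2 Jordan block J_2(0): exp(t · J_2(0)) = e^(0t)·(I + t·N), where N is the 2×2 nilpotent shift.

After assembling e^{tJ} and conjugating by P, we get:

e^{tA} =
  [1, 0, 0]
  [0, 1, 0]
  [-t, -2*t, 1]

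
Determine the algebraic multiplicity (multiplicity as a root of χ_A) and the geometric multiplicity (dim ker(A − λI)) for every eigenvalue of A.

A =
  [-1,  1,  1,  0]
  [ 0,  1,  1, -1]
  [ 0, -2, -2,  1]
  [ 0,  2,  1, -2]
λ = -1: alg = 4, geom = 2

Step 1 — factor the characteristic polynomial to read off the algebraic multiplicities:
  χ_A(x) = (x + 1)^4

Step 2 — compute geometric multiplicities via the rank-nullity identity g(λ) = n − rank(A − λI):
  rank(A − (-1)·I) = 2, so dim ker(A − (-1)·I) = n − 2 = 2

Summary:
  λ = -1: algebraic multiplicity = 4, geometric multiplicity = 2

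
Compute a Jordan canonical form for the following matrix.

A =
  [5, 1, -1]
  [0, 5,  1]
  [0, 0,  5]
J_3(5)

The characteristic polynomial is
  det(x·I − A) = x^3 - 15*x^2 + 75*x - 125 = (x - 5)^3

Eigenvalues and multiplicities (the geometric multiplicity of λ is n − rank(A − λI), which equals the number of Jordan blocks for λ):
  λ = 5: algebraic multiplicity = 3, geometric multiplicity = 1

Determining the block sizes for each eigenvalue:
  λ = 5: one block (gm = 1), so the single block has size am = 3 → block sizes [3]

Assembling the blocks gives a Jordan form
J =
  [5, 1, 0]
  [0, 5, 1]
  [0, 0, 5]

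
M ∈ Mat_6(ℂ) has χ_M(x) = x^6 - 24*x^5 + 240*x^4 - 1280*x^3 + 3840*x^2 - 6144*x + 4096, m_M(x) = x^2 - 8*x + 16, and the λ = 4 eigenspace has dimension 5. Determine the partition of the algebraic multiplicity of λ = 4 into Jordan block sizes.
Block sizes for λ = 4: [2, 1, 1, 1, 1]

Step 1 — from the characteristic polynomial, algebraic multiplicity of λ = 4 is 6. From dim ker(M − (4)·I) = 5, there are exactly 5 Jordan blocks for λ = 4.
Step 2 — from the minimal polynomial, the factor (x − 4)^2 tells us the largest block for λ = 4 has size 2.
Step 3 — with total size 6, 5 blocks, and largest block 2, the block sizes (in nonincreasing order) are [2, 1, 1, 1, 1].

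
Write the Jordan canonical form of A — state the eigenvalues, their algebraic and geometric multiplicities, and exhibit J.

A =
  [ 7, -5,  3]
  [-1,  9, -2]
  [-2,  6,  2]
J_3(6)

The characteristic polynomial is
  det(x·I − A) = x^3 - 18*x^2 + 108*x - 216 = (x - 6)^3

Eigenvalues and multiplicities (the geometric multiplicity of λ is n − rank(A − λI), which equals the number of Jordan blocks for λ):
  λ = 6: algebraic multiplicity = 3, geometric multiplicity = 1

Determining the block sizes for each eigenvalue:
  λ = 6: one block (gm = 1), so the single block has size am = 3 → block sizes [3]

Assembling the blocks gives a Jordan form
J =
  [6, 1, 0]
  [0, 6, 1]
  [0, 0, 6]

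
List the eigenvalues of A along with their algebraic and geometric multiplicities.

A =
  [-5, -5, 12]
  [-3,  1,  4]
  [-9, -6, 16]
λ = 4: alg = 3, geom = 1

Step 1 — factor the characteristic polynomial to read off the algebraic multiplicities:
  χ_A(x) = (x - 4)^3

Step 2 — compute geometric multiplicities via the rank-nullity identity g(λ) = n − rank(A − λI):
  rank(A − (4)·I) = 2, so dim ker(A − (4)·I) = n − 2 = 1

Summary:
  λ = 4: algebraic multiplicity = 3, geometric multiplicity = 1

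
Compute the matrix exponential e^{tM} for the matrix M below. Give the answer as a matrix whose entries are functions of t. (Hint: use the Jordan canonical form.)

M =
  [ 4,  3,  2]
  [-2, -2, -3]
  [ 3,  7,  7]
e^{tM} =
  [t^2*exp(3*t)/2 + t*exp(3*t) + exp(3*t), t^2*exp(3*t) + 3*t*exp(3*t), t^2*exp(3*t)/2 + 2*t*exp(3*t)]
  [-t^2*exp(3*t)/2 - 2*t*exp(3*t), -t^2*exp(3*t) - 5*t*exp(3*t) + exp(3*t), -t^2*exp(3*t)/2 - 3*t*exp(3*t)]
  [t^2*exp(3*t)/2 + 3*t*exp(3*t), t^2*exp(3*t) + 7*t*exp(3*t), t^2*exp(3*t)/2 + 4*t*exp(3*t) + exp(3*t)]

Strategy: write M = P · J · P⁻¹ where J is a Jordan canonical form, so e^{tM} = P · e^{tJ} · P⁻¹, and e^{tJ} can be computed block-by-block.

M has Jordan form
J =
  [3, 1, 0]
  [0, 3, 1]
  [0, 0, 3]
(up to reordering of blocks).

Per-block formulas:
  For a 3×3 Jordan block J_3(3): exp(t · J_3(3)) = e^(3t)·(I + t·N + (t^2/2)·N^2), where N is the 3×3 nilpotent shift.

After assembling e^{tJ} and conjugating by P, we get:

e^{tM} =
  [t^2*exp(3*t)/2 + t*exp(3*t) + exp(3*t), t^2*exp(3*t) + 3*t*exp(3*t), t^2*exp(3*t)/2 + 2*t*exp(3*t)]
  [-t^2*exp(3*t)/2 - 2*t*exp(3*t), -t^2*exp(3*t) - 5*t*exp(3*t) + exp(3*t), -t^2*exp(3*t)/2 - 3*t*exp(3*t)]
  [t^2*exp(3*t)/2 + 3*t*exp(3*t), t^2*exp(3*t) + 7*t*exp(3*t), t^2*exp(3*t)/2 + 4*t*exp(3*t) + exp(3*t)]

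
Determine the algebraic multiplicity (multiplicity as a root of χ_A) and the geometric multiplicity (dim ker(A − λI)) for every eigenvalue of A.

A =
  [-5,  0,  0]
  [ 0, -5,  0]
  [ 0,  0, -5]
λ = -5: alg = 3, geom = 3

Step 1 — factor the characteristic polynomial to read off the algebraic multiplicities:
  χ_A(x) = (x + 5)^3

Step 2 — compute geometric multiplicities via the rank-nullity identity g(λ) = n − rank(A − λI):
  rank(A − (-5)·I) = 0, so dim ker(A − (-5)·I) = n − 0 = 3

Summary:
  λ = -5: algebraic multiplicity = 3, geometric multiplicity = 3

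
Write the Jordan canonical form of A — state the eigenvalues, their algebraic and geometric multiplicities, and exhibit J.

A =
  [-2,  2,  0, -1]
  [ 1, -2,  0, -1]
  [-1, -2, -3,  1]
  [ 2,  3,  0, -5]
J_3(-3) ⊕ J_1(-3)

The characteristic polynomial is
  det(x·I − A) = x^4 + 12*x^3 + 54*x^2 + 108*x + 81 = (x + 3)^4

Eigenvalues and multiplicities (the geometric multiplicity of λ is n − rank(A − λI), which equals the number of Jordan blocks for λ):
  λ = -3: algebraic multiplicity = 4, geometric multiplicity = 2

Determining the block sizes for each eigenvalue:
  λ = -3: with am = 4 and gm = 2, the partition is not yet determined (e.g. several partitions of 4 into 2 parts exist). Let N = A − (-3)·I. Computing rank(N^1) = 2, rank(N^2) = 1, rank(N^3) = 0; the number of blocks of size ≥ j is rank(N^{j−1}) − rank(N^j), giving [2, 1, 1]. So we have 1 block(s) of size 3, 1 block(s) of size 1 → block sizes [3, 1]

Assembling the blocks gives a Jordan form
J =
  [-3,  1,  0,  0]
  [ 0, -3,  1,  0]
  [ 0,  0, -3,  0]
  [ 0,  0,  0, -3]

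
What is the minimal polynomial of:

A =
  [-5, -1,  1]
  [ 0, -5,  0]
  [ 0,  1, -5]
x^3 + 15*x^2 + 75*x + 125

The characteristic polynomial is χ_A(x) = (x + 5)^3, so the eigenvalues are known. The minimal polynomial is
  m_A(x) = Π_λ (x − λ)^{k_λ}
where k_λ is the size of the *largest* Jordan block for λ (equivalently, the smallest k with (A − λI)^k v = 0 for every generalised eigenvector v of λ).

  λ = -5: largest Jordan block has size 3, contributing (x + 5)^3

So m_A(x) = (x + 5)^3 = x^3 + 15*x^2 + 75*x + 125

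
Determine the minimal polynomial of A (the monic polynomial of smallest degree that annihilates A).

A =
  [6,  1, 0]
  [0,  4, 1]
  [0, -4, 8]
x^3 - 18*x^2 + 108*x - 216

The characteristic polynomial is χ_A(x) = (x - 6)^3, so the eigenvalues are known. The minimal polynomial is
  m_A(x) = Π_λ (x − λ)^{k_λ}
where k_λ is the size of the *largest* Jordan block for λ (equivalently, the smallest k with (A − λI)^k v = 0 for every generalised eigenvector v of λ).

  λ = 6: largest Jordan block has size 3, contributing (x − 6)^3

So m_A(x) = (x - 6)^3 = x^3 - 18*x^2 + 108*x - 216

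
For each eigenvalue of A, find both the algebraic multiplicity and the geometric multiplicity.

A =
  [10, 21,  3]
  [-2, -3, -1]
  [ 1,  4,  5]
λ = 4: alg = 3, geom = 1

Step 1 — factor the characteristic polynomial to read off the algebraic multiplicities:
  χ_A(x) = (x - 4)^3

Step 2 — compute geometric multiplicities via the rank-nullity identity g(λ) = n − rank(A − λI):
  rank(A − (4)·I) = 2, so dim ker(A − (4)·I) = n − 2 = 1

Summary:
  λ = 4: algebraic multiplicity = 3, geometric multiplicity = 1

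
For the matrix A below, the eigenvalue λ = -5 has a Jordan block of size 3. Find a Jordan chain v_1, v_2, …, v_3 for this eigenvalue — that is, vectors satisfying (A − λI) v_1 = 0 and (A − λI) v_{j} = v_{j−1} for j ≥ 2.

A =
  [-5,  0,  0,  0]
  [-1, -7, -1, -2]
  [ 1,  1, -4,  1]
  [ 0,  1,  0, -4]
A Jordan chain for λ = -5 of length 3:
v_1 = (0, 1, 0, -1)ᵀ
v_2 = (0, -1, 1, 0)ᵀ
v_3 = (1, 0, 0, 0)ᵀ

Let N = A − (-5)·I. We want v_3 with N^3 v_3 = 0 but N^2 v_3 ≠ 0; then v_{j-1} := N · v_j for j = 3, …, 2.

Pick v_3 = (1, 0, 0, 0)ᵀ.
Then v_2 = N · v_3 = (0, -1, 1, 0)ᵀ.
Then v_1 = N · v_2 = (0, 1, 0, -1)ᵀ.

Sanity check: (A − (-5)·I) v_1 = (0, 0, 0, 0)ᵀ = 0. ✓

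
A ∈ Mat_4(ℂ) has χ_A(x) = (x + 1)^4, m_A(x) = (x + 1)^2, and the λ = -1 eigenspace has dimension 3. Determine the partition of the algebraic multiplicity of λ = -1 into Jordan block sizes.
Block sizes for λ = -1: [2, 1, 1]

Step 1 — from the characteristic polynomial, algebraic multiplicity of λ = -1 is 4. From dim ker(A − (-1)·I) = 3, there are exactly 3 Jordan blocks for λ = -1.
Step 2 — from the minimal polynomial, the factor (x + 1)^2 tells us the largest block for λ = -1 has size 2.
Step 3 — with total size 4, 3 blocks, and largest block 2, the block sizes (in nonincreasing order) are [2, 1, 1].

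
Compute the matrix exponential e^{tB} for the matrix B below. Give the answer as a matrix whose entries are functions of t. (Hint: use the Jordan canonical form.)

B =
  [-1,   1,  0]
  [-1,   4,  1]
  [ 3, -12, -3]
e^{tB} =
  [1 - t, 3*t^2/2 + t, t^2/2]
  [-t, 3*t^2/2 + 4*t + 1, t^2/2 + t]
  [3*t, -9*t^2/2 - 12*t, -3*t^2/2 - 3*t + 1]

Strategy: write B = P · J · P⁻¹ where J is a Jordan canonical form, so e^{tB} = P · e^{tJ} · P⁻¹, and e^{tJ} can be computed block-by-block.

B has Jordan form
J =
  [0, 1, 0]
  [0, 0, 1]
  [0, 0, 0]
(up to reordering of blocks).

Per-block formulas:
  For a 3×3 Jordan block J_3(0): exp(t · J_3(0)) = e^(0t)·(I + t·N + (t^2/2)·N^2), where N is the 3×3 nilpotent shift.

After assembling e^{tJ} and conjugating by P, we get:

e^{tB} =
  [1 - t, 3*t^2/2 + t, t^2/2]
  [-t, 3*t^2/2 + 4*t + 1, t^2/2 + t]
  [3*t, -9*t^2/2 - 12*t, -3*t^2/2 - 3*t + 1]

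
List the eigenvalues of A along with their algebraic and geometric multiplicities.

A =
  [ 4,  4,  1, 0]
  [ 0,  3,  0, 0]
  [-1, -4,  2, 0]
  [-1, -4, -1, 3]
λ = 3: alg = 4, geom = 3

Step 1 — factor the characteristic polynomial to read off the algebraic multiplicities:
  χ_A(x) = (x - 3)^4

Step 2 — compute geometric multiplicities via the rank-nullity identity g(λ) = n − rank(A − λI):
  rank(A − (3)·I) = 1, so dim ker(A − (3)·I) = n − 1 = 3

Summary:
  λ = 3: algebraic multiplicity = 4, geometric multiplicity = 3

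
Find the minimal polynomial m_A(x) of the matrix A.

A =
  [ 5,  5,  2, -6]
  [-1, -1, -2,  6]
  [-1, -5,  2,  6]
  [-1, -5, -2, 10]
x^2 - 8*x + 16

The characteristic polynomial is χ_A(x) = (x - 4)^4, so the eigenvalues are known. The minimal polynomial is
  m_A(x) = Π_λ (x − λ)^{k_λ}
where k_λ is the size of the *largest* Jordan block for λ (equivalently, the smallest k with (A − λI)^k v = 0 for every generalised eigenvector v of λ).

  λ = 4: largest Jordan block has size 2, contributing (x − 4)^2

So m_A(x) = (x - 4)^2 = x^2 - 8*x + 16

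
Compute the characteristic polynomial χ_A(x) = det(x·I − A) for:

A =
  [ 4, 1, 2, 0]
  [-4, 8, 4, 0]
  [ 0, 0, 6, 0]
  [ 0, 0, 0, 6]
x^4 - 24*x^3 + 216*x^2 - 864*x + 1296

Expanding det(x·I − A) (e.g. by cofactor expansion or by noting that A is similar to its Jordan form J, which has the same characteristic polynomial as A) gives
  χ_A(x) = x^4 - 24*x^3 + 216*x^2 - 864*x + 1296
which factors as (x - 6)^4. The eigenvalues (with algebraic multiplicities) are λ = 6 with multiplicity 4.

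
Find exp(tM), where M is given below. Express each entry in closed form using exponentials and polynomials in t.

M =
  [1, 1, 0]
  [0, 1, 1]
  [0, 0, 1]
e^{tM} =
  [exp(t), t*exp(t), t^2*exp(t)/2]
  [0, exp(t), t*exp(t)]
  [0, 0, exp(t)]

Strategy: write M = P · J · P⁻¹ where J is a Jordan canonical form, so e^{tM} = P · e^{tJ} · P⁻¹, and e^{tJ} can be computed block-by-block.

M has Jordan form
J =
  [1, 1, 0]
  [0, 1, 1]
  [0, 0, 1]
(up to reordering of blocks).

Per-block formulas:
  For a 3×3 Jordan block J_3(1): exp(t · J_3(1)) = e^(1t)·(I + t·N + (t^2/2)·N^2), where N is the 3×3 nilpotent shift.

After assembling e^{tJ} and conjugating by P, we get:

e^{tM} =
  [exp(t), t*exp(t), t^2*exp(t)/2]
  [0, exp(t), t*exp(t)]
  [0, 0, exp(t)]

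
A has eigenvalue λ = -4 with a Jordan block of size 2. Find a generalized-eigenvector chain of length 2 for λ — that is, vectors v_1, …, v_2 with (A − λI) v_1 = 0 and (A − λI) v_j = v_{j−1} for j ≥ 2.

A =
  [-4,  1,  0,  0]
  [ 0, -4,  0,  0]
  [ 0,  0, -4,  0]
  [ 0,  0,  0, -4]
A Jordan chain for λ = -4 of length 2:
v_1 = (1, 0, 0, 0)ᵀ
v_2 = (0, 1, 0, 0)ᵀ

Let N = A − (-4)·I. We want v_2 with N^2 v_2 = 0 but N^1 v_2 ≠ 0; then v_{j-1} := N · v_j for j = 2, …, 2.

Pick v_2 = (0, 1, 0, 0)ᵀ.
Then v_1 = N · v_2 = (1, 0, 0, 0)ᵀ.

Sanity check: (A − (-4)·I) v_1 = (0, 0, 0, 0)ᵀ = 0. ✓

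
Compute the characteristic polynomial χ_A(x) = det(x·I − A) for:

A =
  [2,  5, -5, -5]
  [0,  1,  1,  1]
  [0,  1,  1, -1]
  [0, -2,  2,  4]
x^4 - 8*x^3 + 24*x^2 - 32*x + 16

Expanding det(x·I − A) (e.g. by cofactor expansion or by noting that A is similar to its Jordan form J, which has the same characteristic polynomial as A) gives
  χ_A(x) = x^4 - 8*x^3 + 24*x^2 - 32*x + 16
which factors as (x - 2)^4. The eigenvalues (with algebraic multiplicities) are λ = 2 with multiplicity 4.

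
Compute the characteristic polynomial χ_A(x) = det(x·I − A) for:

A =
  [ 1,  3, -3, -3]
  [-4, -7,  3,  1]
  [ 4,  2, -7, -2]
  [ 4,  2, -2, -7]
x^4 + 20*x^3 + 150*x^2 + 500*x + 625

Expanding det(x·I − A) (e.g. by cofactor expansion or by noting that A is similar to its Jordan form J, which has the same characteristic polynomial as A) gives
  χ_A(x) = x^4 + 20*x^3 + 150*x^2 + 500*x + 625
which factors as (x + 5)^4. The eigenvalues (with algebraic multiplicities) are λ = -5 with multiplicity 4.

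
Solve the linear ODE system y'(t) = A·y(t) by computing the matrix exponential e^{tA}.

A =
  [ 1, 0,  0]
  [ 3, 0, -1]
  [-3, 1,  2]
e^{tA} =
  [exp(t), 0, 0]
  [3*t*exp(t), -t*exp(t) + exp(t), -t*exp(t)]
  [-3*t*exp(t), t*exp(t), t*exp(t) + exp(t)]

Strategy: write A = P · J · P⁻¹ where J is a Jordan canonical form, so e^{tA} = P · e^{tJ} · P⁻¹, and e^{tJ} can be computed block-by-block.

A has Jordan form
J =
  [1, 1, 0]
  [0, 1, 0]
  [0, 0, 1]
(up to reordering of blocks).

Per-block formulas:
  For a 1×1 block at λ = 1: exp(t · [1]) = [e^(1t)].
  For a 2×2 Jordan block J_2(1): exp(t · J_2(1)) = e^(1t)·(I + t·N), where N is the 2×2 nilpotent shift.

After assembling e^{tJ} and conjugating by P, we get:

e^{tA} =
  [exp(t), 0, 0]
  [3*t*exp(t), -t*exp(t) + exp(t), -t*exp(t)]
  [-3*t*exp(t), t*exp(t), t*exp(t) + exp(t)]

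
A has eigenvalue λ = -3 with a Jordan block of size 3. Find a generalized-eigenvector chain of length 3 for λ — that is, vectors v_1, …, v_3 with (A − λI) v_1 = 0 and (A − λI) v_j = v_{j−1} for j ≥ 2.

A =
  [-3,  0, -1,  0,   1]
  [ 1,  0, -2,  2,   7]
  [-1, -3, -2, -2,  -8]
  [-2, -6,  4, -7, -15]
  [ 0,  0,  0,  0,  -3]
A Jordan chain for λ = -3 of length 3:
v_1 = (1, 1, 0, -2, 0)ᵀ
v_2 = (0, 1, -1, -2, 0)ᵀ
v_3 = (1, 0, 0, 0, 0)ᵀ

Let N = A − (-3)·I. We want v_3 with N^3 v_3 = 0 but N^2 v_3 ≠ 0; then v_{j-1} := N · v_j for j = 3, …, 2.

Pick v_3 = (1, 0, 0, 0, 0)ᵀ.
Then v_2 = N · v_3 = (0, 1, -1, -2, 0)ᵀ.
Then v_1 = N · v_2 = (1, 1, 0, -2, 0)ᵀ.

Sanity check: (A − (-3)·I) v_1 = (0, 0, 0, 0, 0)ᵀ = 0. ✓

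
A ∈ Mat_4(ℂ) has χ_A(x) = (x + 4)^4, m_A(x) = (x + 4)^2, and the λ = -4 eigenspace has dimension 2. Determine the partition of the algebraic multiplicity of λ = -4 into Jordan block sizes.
Block sizes for λ = -4: [2, 2]

Step 1 — from the characteristic polynomial, algebraic multiplicity of λ = -4 is 4. From dim ker(A − (-4)·I) = 2, there are exactly 2 Jordan blocks for λ = -4.
Step 2 — from the minimal polynomial, the factor (x + 4)^2 tells us the largest block for λ = -4 has size 2.
Step 3 — with total size 4, 2 blocks, and largest block 2, the block sizes (in nonincreasing order) are [2, 2].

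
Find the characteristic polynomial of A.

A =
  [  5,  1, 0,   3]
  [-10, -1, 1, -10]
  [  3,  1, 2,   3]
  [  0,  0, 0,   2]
x^4 - 8*x^3 + 24*x^2 - 32*x + 16

Expanding det(x·I − A) (e.g. by cofactor expansion or by noting that A is similar to its Jordan form J, which has the same characteristic polynomial as A) gives
  χ_A(x) = x^4 - 8*x^3 + 24*x^2 - 32*x + 16
which factors as (x - 2)^4. The eigenvalues (with algebraic multiplicities) are λ = 2 with multiplicity 4.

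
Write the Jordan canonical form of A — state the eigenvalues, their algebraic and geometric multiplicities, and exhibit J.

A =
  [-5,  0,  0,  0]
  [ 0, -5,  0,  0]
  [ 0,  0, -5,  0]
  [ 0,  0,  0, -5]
J_1(-5) ⊕ J_1(-5) ⊕ J_1(-5) ⊕ J_1(-5)

The characteristic polynomial is
  det(x·I − A) = x^4 + 20*x^3 + 150*x^2 + 500*x + 625 = (x + 5)^4

Eigenvalues and multiplicities (the geometric multiplicity of λ is n − rank(A − λI), which equals the number of Jordan blocks for λ):
  λ = -5: algebraic multiplicity = 4, geometric multiplicity = 4

Determining the block sizes for each eigenvalue:
  λ = -5: gm = am = 4, so every block has size 1 → block sizes [1, 1, 1, 1]

Assembling the blocks gives a Jordan form
J =
  [-5,  0,  0,  0]
  [ 0, -5,  0,  0]
  [ 0,  0, -5,  0]
  [ 0,  0,  0, -5]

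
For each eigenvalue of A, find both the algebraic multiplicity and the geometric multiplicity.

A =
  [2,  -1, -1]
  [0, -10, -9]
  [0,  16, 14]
λ = 2: alg = 3, geom = 1

Step 1 — factor the characteristic polynomial to read off the algebraic multiplicities:
  χ_A(x) = (x - 2)^3

Step 2 — compute geometric multiplicities via the rank-nullity identity g(λ) = n − rank(A − λI):
  rank(A − (2)·I) = 2, so dim ker(A − (2)·I) = n − 2 = 1

Summary:
  λ = 2: algebraic multiplicity = 3, geometric multiplicity = 1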